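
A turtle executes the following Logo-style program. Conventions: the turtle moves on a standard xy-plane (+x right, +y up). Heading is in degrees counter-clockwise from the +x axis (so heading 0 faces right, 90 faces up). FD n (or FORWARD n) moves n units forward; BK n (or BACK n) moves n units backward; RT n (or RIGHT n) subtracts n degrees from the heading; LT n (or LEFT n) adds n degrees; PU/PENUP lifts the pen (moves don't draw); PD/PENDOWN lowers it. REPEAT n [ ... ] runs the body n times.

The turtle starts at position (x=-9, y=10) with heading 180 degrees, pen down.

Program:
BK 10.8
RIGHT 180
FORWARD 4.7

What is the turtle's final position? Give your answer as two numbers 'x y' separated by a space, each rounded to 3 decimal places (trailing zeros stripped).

Executing turtle program step by step:
Start: pos=(-9,10), heading=180, pen down
BK 10.8: (-9,10) -> (1.8,10) [heading=180, draw]
RT 180: heading 180 -> 0
FD 4.7: (1.8,10) -> (6.5,10) [heading=0, draw]
Final: pos=(6.5,10), heading=0, 2 segment(s) drawn

Answer: 6.5 10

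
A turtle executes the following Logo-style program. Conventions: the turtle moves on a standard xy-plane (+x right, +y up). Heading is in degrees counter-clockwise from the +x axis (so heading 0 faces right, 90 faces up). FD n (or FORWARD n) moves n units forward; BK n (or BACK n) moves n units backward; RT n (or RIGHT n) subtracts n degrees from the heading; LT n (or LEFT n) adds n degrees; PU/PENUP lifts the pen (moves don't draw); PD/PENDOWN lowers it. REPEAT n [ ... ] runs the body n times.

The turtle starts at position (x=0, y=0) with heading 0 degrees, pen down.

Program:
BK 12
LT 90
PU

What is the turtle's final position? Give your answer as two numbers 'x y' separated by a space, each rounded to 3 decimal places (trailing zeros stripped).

Answer: -12 0

Derivation:
Executing turtle program step by step:
Start: pos=(0,0), heading=0, pen down
BK 12: (0,0) -> (-12,0) [heading=0, draw]
LT 90: heading 0 -> 90
PU: pen up
Final: pos=(-12,0), heading=90, 1 segment(s) drawn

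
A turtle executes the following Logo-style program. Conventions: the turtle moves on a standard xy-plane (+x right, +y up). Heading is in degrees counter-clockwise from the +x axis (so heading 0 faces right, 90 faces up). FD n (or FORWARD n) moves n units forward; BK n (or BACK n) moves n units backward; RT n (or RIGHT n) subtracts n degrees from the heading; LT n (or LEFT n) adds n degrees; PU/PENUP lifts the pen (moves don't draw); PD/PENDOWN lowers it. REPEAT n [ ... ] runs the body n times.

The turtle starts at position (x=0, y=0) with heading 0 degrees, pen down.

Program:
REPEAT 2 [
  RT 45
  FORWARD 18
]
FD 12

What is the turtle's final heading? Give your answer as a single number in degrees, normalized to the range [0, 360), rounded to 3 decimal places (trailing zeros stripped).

Executing turtle program step by step:
Start: pos=(0,0), heading=0, pen down
REPEAT 2 [
  -- iteration 1/2 --
  RT 45: heading 0 -> 315
  FD 18: (0,0) -> (12.728,-12.728) [heading=315, draw]
  -- iteration 2/2 --
  RT 45: heading 315 -> 270
  FD 18: (12.728,-12.728) -> (12.728,-30.728) [heading=270, draw]
]
FD 12: (12.728,-30.728) -> (12.728,-42.728) [heading=270, draw]
Final: pos=(12.728,-42.728), heading=270, 3 segment(s) drawn

Answer: 270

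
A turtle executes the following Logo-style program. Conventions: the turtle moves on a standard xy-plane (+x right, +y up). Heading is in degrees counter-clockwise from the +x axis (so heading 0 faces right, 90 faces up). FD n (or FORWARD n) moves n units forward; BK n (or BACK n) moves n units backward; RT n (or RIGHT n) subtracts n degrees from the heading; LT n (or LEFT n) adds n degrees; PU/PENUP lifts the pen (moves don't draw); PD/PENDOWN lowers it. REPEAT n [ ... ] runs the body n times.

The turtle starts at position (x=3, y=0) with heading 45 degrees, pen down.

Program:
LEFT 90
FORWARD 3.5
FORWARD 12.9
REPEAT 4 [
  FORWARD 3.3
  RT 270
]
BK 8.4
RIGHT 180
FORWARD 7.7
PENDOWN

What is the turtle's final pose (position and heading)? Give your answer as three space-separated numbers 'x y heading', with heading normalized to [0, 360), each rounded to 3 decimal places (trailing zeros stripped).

Answer: 2.788 0.212 315

Derivation:
Executing turtle program step by step:
Start: pos=(3,0), heading=45, pen down
LT 90: heading 45 -> 135
FD 3.5: (3,0) -> (0.525,2.475) [heading=135, draw]
FD 12.9: (0.525,2.475) -> (-8.597,11.597) [heading=135, draw]
REPEAT 4 [
  -- iteration 1/4 --
  FD 3.3: (-8.597,11.597) -> (-10.93,13.93) [heading=135, draw]
  RT 270: heading 135 -> 225
  -- iteration 2/4 --
  FD 3.3: (-10.93,13.93) -> (-13.263,11.597) [heading=225, draw]
  RT 270: heading 225 -> 315
  -- iteration 3/4 --
  FD 3.3: (-13.263,11.597) -> (-10.93,9.263) [heading=315, draw]
  RT 270: heading 315 -> 45
  -- iteration 4/4 --
  FD 3.3: (-10.93,9.263) -> (-8.597,11.597) [heading=45, draw]
  RT 270: heading 45 -> 135
]
BK 8.4: (-8.597,11.597) -> (-2.657,5.657) [heading=135, draw]
RT 180: heading 135 -> 315
FD 7.7: (-2.657,5.657) -> (2.788,0.212) [heading=315, draw]
PD: pen down
Final: pos=(2.788,0.212), heading=315, 8 segment(s) drawn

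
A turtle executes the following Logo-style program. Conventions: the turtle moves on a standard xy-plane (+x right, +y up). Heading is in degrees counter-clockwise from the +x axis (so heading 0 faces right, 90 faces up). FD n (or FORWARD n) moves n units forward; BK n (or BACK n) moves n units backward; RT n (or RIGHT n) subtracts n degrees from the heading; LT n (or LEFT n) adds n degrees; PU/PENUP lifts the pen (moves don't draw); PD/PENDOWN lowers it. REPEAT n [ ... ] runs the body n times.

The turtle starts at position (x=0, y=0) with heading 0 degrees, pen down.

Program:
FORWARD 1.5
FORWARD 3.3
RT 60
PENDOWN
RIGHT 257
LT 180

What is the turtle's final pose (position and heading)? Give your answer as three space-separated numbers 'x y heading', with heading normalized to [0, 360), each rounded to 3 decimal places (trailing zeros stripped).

Answer: 4.8 0 223

Derivation:
Executing turtle program step by step:
Start: pos=(0,0), heading=0, pen down
FD 1.5: (0,0) -> (1.5,0) [heading=0, draw]
FD 3.3: (1.5,0) -> (4.8,0) [heading=0, draw]
RT 60: heading 0 -> 300
PD: pen down
RT 257: heading 300 -> 43
LT 180: heading 43 -> 223
Final: pos=(4.8,0), heading=223, 2 segment(s) drawn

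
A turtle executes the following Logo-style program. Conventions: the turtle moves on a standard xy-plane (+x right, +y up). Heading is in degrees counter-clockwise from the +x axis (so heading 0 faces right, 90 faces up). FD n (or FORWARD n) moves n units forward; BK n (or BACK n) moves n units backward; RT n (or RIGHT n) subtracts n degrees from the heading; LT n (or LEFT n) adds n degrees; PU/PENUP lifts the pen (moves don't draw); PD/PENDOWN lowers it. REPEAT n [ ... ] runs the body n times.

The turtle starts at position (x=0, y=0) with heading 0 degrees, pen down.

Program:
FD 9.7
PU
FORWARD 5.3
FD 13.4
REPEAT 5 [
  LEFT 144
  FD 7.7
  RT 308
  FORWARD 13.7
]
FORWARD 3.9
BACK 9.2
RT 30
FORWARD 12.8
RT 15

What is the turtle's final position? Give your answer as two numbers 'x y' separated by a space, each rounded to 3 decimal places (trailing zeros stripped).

Answer: 8.059 -12.046

Derivation:
Executing turtle program step by step:
Start: pos=(0,0), heading=0, pen down
FD 9.7: (0,0) -> (9.7,0) [heading=0, draw]
PU: pen up
FD 5.3: (9.7,0) -> (15,0) [heading=0, move]
FD 13.4: (15,0) -> (28.4,0) [heading=0, move]
REPEAT 5 [
  -- iteration 1/5 --
  LT 144: heading 0 -> 144
  FD 7.7: (28.4,0) -> (22.171,4.526) [heading=144, move]
  RT 308: heading 144 -> 196
  FD 13.7: (22.171,4.526) -> (9.001,0.75) [heading=196, move]
  -- iteration 2/5 --
  LT 144: heading 196 -> 340
  FD 7.7: (9.001,0.75) -> (16.237,-1.884) [heading=340, move]
  RT 308: heading 340 -> 32
  FD 13.7: (16.237,-1.884) -> (27.855,5.376) [heading=32, move]
  -- iteration 3/5 --
  LT 144: heading 32 -> 176
  FD 7.7: (27.855,5.376) -> (20.174,5.913) [heading=176, move]
  RT 308: heading 176 -> 228
  FD 13.7: (20.174,5.913) -> (11.007,-4.268) [heading=228, move]
  -- iteration 4/5 --
  LT 144: heading 228 -> 12
  FD 7.7: (11.007,-4.268) -> (18.539,-2.667) [heading=12, move]
  RT 308: heading 12 -> 64
  FD 13.7: (18.539,-2.667) -> (24.544,9.646) [heading=64, move]
  -- iteration 5/5 --
  LT 144: heading 64 -> 208
  FD 7.7: (24.544,9.646) -> (17.746,6.032) [heading=208, move]
  RT 308: heading 208 -> 260
  FD 13.7: (17.746,6.032) -> (15.367,-7.46) [heading=260, move]
]
FD 3.9: (15.367,-7.46) -> (14.689,-11.301) [heading=260, move]
BK 9.2: (14.689,-11.301) -> (16.287,-2.241) [heading=260, move]
RT 30: heading 260 -> 230
FD 12.8: (16.287,-2.241) -> (8.059,-12.046) [heading=230, move]
RT 15: heading 230 -> 215
Final: pos=(8.059,-12.046), heading=215, 1 segment(s) drawn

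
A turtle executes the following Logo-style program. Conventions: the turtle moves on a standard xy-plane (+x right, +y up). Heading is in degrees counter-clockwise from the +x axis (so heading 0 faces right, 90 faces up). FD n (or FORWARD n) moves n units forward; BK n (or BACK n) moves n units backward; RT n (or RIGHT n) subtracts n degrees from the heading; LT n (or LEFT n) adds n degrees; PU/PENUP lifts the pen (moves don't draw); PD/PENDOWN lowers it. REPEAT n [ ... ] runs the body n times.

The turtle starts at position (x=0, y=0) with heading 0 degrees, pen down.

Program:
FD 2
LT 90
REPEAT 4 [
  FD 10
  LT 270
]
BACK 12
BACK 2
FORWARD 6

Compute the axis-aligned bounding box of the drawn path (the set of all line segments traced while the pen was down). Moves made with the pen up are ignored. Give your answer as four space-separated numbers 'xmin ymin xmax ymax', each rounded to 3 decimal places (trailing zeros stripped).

Executing turtle program step by step:
Start: pos=(0,0), heading=0, pen down
FD 2: (0,0) -> (2,0) [heading=0, draw]
LT 90: heading 0 -> 90
REPEAT 4 [
  -- iteration 1/4 --
  FD 10: (2,0) -> (2,10) [heading=90, draw]
  LT 270: heading 90 -> 0
  -- iteration 2/4 --
  FD 10: (2,10) -> (12,10) [heading=0, draw]
  LT 270: heading 0 -> 270
  -- iteration 3/4 --
  FD 10: (12,10) -> (12,0) [heading=270, draw]
  LT 270: heading 270 -> 180
  -- iteration 4/4 --
  FD 10: (12,0) -> (2,0) [heading=180, draw]
  LT 270: heading 180 -> 90
]
BK 12: (2,0) -> (2,-12) [heading=90, draw]
BK 2: (2,-12) -> (2,-14) [heading=90, draw]
FD 6: (2,-14) -> (2,-8) [heading=90, draw]
Final: pos=(2,-8), heading=90, 8 segment(s) drawn

Segment endpoints: x in {0, 2, 2, 2, 2, 2, 2, 12, 12}, y in {-14, -12, -8, 0, 0, 0, 10, 10}
xmin=0, ymin=-14, xmax=12, ymax=10

Answer: 0 -14 12 10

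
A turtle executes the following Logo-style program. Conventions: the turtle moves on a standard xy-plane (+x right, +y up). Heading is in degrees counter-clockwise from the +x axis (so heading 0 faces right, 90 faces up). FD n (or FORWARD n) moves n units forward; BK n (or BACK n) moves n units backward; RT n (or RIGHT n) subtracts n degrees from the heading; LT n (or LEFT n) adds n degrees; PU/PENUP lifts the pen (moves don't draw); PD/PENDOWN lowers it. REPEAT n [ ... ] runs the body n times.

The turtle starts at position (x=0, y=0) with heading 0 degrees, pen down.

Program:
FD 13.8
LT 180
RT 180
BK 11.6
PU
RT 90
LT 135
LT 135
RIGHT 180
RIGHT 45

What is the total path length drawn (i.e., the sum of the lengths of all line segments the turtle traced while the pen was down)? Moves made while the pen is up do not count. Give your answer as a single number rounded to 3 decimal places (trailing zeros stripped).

Answer: 25.4

Derivation:
Executing turtle program step by step:
Start: pos=(0,0), heading=0, pen down
FD 13.8: (0,0) -> (13.8,0) [heading=0, draw]
LT 180: heading 0 -> 180
RT 180: heading 180 -> 0
BK 11.6: (13.8,0) -> (2.2,0) [heading=0, draw]
PU: pen up
RT 90: heading 0 -> 270
LT 135: heading 270 -> 45
LT 135: heading 45 -> 180
RT 180: heading 180 -> 0
RT 45: heading 0 -> 315
Final: pos=(2.2,0), heading=315, 2 segment(s) drawn

Segment lengths:
  seg 1: (0,0) -> (13.8,0), length = 13.8
  seg 2: (13.8,0) -> (2.2,0), length = 11.6
Total = 25.4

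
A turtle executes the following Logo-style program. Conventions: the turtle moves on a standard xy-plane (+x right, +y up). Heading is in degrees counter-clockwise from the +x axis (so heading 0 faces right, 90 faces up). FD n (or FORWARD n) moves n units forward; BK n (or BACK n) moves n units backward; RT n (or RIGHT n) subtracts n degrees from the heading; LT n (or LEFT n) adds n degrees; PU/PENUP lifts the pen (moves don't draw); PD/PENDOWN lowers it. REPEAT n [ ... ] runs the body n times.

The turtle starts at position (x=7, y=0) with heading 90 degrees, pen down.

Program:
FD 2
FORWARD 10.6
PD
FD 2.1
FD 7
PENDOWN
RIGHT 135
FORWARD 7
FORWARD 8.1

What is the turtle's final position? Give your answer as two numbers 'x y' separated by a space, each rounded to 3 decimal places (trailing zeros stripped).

Executing turtle program step by step:
Start: pos=(7,0), heading=90, pen down
FD 2: (7,0) -> (7,2) [heading=90, draw]
FD 10.6: (7,2) -> (7,12.6) [heading=90, draw]
PD: pen down
FD 2.1: (7,12.6) -> (7,14.7) [heading=90, draw]
FD 7: (7,14.7) -> (7,21.7) [heading=90, draw]
PD: pen down
RT 135: heading 90 -> 315
FD 7: (7,21.7) -> (11.95,16.75) [heading=315, draw]
FD 8.1: (11.95,16.75) -> (17.677,11.023) [heading=315, draw]
Final: pos=(17.677,11.023), heading=315, 6 segment(s) drawn

Answer: 17.677 11.023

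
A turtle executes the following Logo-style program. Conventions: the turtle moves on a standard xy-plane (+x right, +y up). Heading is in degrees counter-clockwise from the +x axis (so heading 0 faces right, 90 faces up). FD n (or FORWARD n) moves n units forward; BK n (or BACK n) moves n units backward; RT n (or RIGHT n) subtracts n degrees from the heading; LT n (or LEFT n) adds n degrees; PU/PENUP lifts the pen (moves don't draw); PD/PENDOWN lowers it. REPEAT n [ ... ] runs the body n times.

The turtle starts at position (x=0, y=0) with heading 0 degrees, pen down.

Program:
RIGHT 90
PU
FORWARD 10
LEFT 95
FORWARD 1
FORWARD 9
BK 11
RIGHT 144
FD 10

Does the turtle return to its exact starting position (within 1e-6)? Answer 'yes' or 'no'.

Answer: no

Derivation:
Executing turtle program step by step:
Start: pos=(0,0), heading=0, pen down
RT 90: heading 0 -> 270
PU: pen up
FD 10: (0,0) -> (0,-10) [heading=270, move]
LT 95: heading 270 -> 5
FD 1: (0,-10) -> (0.996,-9.913) [heading=5, move]
FD 9: (0.996,-9.913) -> (9.962,-9.128) [heading=5, move]
BK 11: (9.962,-9.128) -> (-0.996,-10.087) [heading=5, move]
RT 144: heading 5 -> 221
FD 10: (-0.996,-10.087) -> (-8.543,-16.648) [heading=221, move]
Final: pos=(-8.543,-16.648), heading=221, 0 segment(s) drawn

Start position: (0, 0)
Final position: (-8.543, -16.648)
Distance = 18.712; >= 1e-6 -> NOT closed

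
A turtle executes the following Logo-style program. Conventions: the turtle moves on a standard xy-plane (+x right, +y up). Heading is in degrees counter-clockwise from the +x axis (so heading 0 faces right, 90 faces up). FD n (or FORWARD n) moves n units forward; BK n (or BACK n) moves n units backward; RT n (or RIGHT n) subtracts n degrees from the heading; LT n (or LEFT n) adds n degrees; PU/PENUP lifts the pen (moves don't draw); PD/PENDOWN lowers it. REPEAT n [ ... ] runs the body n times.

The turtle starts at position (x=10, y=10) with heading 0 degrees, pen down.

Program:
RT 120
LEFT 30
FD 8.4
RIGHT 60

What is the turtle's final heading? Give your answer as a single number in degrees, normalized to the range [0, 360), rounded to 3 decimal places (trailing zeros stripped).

Executing turtle program step by step:
Start: pos=(10,10), heading=0, pen down
RT 120: heading 0 -> 240
LT 30: heading 240 -> 270
FD 8.4: (10,10) -> (10,1.6) [heading=270, draw]
RT 60: heading 270 -> 210
Final: pos=(10,1.6), heading=210, 1 segment(s) drawn

Answer: 210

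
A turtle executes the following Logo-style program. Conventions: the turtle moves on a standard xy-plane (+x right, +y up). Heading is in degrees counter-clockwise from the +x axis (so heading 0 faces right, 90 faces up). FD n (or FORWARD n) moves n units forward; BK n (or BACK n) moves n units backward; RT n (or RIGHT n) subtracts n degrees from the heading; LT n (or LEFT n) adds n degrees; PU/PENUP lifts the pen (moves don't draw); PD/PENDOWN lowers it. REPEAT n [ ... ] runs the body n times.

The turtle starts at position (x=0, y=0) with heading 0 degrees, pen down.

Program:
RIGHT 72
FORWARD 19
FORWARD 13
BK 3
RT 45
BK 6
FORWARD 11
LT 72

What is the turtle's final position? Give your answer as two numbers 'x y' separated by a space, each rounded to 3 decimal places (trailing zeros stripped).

Executing turtle program step by step:
Start: pos=(0,0), heading=0, pen down
RT 72: heading 0 -> 288
FD 19: (0,0) -> (5.871,-18.07) [heading=288, draw]
FD 13: (5.871,-18.07) -> (9.889,-30.434) [heading=288, draw]
BK 3: (9.889,-30.434) -> (8.961,-27.581) [heading=288, draw]
RT 45: heading 288 -> 243
BK 6: (8.961,-27.581) -> (11.685,-22.235) [heading=243, draw]
FD 11: (11.685,-22.235) -> (6.692,-32.036) [heading=243, draw]
LT 72: heading 243 -> 315
Final: pos=(6.692,-32.036), heading=315, 5 segment(s) drawn

Answer: 6.692 -32.036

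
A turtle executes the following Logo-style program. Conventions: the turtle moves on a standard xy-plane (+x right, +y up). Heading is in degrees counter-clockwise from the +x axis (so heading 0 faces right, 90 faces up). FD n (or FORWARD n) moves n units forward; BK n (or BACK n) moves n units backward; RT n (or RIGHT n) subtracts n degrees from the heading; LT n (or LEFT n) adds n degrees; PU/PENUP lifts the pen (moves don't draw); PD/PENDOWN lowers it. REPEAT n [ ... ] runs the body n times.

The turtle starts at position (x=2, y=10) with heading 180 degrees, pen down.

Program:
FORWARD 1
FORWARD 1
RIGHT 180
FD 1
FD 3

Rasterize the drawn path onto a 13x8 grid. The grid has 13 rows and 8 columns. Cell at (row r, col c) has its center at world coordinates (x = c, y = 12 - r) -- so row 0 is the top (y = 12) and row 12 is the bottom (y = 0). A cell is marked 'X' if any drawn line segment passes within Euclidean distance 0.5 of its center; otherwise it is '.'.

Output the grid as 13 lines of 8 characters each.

Segment 0: (2,10) -> (1,10)
Segment 1: (1,10) -> (0,10)
Segment 2: (0,10) -> (1,10)
Segment 3: (1,10) -> (4,10)

Answer: ........
........
XXXXX...
........
........
........
........
........
........
........
........
........
........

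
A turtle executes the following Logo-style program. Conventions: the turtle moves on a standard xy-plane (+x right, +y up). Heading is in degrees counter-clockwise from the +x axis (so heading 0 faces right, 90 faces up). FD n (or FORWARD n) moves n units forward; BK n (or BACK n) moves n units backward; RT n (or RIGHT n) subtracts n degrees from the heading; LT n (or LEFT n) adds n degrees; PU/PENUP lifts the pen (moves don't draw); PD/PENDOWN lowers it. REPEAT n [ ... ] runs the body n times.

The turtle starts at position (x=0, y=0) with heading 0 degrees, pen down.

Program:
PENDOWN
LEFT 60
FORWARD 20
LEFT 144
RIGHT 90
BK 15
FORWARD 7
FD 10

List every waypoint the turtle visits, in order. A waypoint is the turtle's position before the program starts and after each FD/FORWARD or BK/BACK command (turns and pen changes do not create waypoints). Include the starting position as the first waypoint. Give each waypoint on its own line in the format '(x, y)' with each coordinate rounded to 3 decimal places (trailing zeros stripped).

Executing turtle program step by step:
Start: pos=(0,0), heading=0, pen down
PD: pen down
LT 60: heading 0 -> 60
FD 20: (0,0) -> (10,17.321) [heading=60, draw]
LT 144: heading 60 -> 204
RT 90: heading 204 -> 114
BK 15: (10,17.321) -> (16.101,3.617) [heading=114, draw]
FD 7: (16.101,3.617) -> (13.254,10.012) [heading=114, draw]
FD 10: (13.254,10.012) -> (9.187,19.148) [heading=114, draw]
Final: pos=(9.187,19.148), heading=114, 4 segment(s) drawn
Waypoints (5 total):
(0, 0)
(10, 17.321)
(16.101, 3.617)
(13.254, 10.012)
(9.187, 19.148)

Answer: (0, 0)
(10, 17.321)
(16.101, 3.617)
(13.254, 10.012)
(9.187, 19.148)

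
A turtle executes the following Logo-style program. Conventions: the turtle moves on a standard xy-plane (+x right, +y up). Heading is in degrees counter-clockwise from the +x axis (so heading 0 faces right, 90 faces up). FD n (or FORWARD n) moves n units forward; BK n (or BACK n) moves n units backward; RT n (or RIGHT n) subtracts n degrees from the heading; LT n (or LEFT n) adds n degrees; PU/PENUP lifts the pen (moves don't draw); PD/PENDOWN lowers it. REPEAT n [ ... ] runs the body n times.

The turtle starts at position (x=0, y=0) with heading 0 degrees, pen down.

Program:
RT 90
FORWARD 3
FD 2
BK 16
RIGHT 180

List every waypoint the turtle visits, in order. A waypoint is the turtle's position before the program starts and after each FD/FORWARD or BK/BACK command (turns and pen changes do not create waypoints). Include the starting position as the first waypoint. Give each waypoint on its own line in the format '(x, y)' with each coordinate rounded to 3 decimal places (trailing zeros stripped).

Executing turtle program step by step:
Start: pos=(0,0), heading=0, pen down
RT 90: heading 0 -> 270
FD 3: (0,0) -> (0,-3) [heading=270, draw]
FD 2: (0,-3) -> (0,-5) [heading=270, draw]
BK 16: (0,-5) -> (0,11) [heading=270, draw]
RT 180: heading 270 -> 90
Final: pos=(0,11), heading=90, 3 segment(s) drawn
Waypoints (4 total):
(0, 0)
(0, -3)
(0, -5)
(0, 11)

Answer: (0, 0)
(0, -3)
(0, -5)
(0, 11)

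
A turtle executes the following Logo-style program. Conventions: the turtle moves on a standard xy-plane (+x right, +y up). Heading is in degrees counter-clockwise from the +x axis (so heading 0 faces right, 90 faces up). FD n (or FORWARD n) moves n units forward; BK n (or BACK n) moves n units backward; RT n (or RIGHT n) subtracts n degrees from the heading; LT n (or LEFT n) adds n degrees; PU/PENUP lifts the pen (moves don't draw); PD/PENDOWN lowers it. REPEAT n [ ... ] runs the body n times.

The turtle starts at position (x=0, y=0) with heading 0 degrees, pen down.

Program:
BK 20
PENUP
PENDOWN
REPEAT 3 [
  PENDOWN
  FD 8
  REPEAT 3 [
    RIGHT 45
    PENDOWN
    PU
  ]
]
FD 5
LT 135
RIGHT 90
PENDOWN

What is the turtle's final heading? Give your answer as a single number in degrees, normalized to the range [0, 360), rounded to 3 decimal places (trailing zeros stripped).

Executing turtle program step by step:
Start: pos=(0,0), heading=0, pen down
BK 20: (0,0) -> (-20,0) [heading=0, draw]
PU: pen up
PD: pen down
REPEAT 3 [
  -- iteration 1/3 --
  PD: pen down
  FD 8: (-20,0) -> (-12,0) [heading=0, draw]
  REPEAT 3 [
    -- iteration 1/3 --
    RT 45: heading 0 -> 315
    PD: pen down
    PU: pen up
    -- iteration 2/3 --
    RT 45: heading 315 -> 270
    PD: pen down
    PU: pen up
    -- iteration 3/3 --
    RT 45: heading 270 -> 225
    PD: pen down
    PU: pen up
  ]
  -- iteration 2/3 --
  PD: pen down
  FD 8: (-12,0) -> (-17.657,-5.657) [heading=225, draw]
  REPEAT 3 [
    -- iteration 1/3 --
    RT 45: heading 225 -> 180
    PD: pen down
    PU: pen up
    -- iteration 2/3 --
    RT 45: heading 180 -> 135
    PD: pen down
    PU: pen up
    -- iteration 3/3 --
    RT 45: heading 135 -> 90
    PD: pen down
    PU: pen up
  ]
  -- iteration 3/3 --
  PD: pen down
  FD 8: (-17.657,-5.657) -> (-17.657,2.343) [heading=90, draw]
  REPEAT 3 [
    -- iteration 1/3 --
    RT 45: heading 90 -> 45
    PD: pen down
    PU: pen up
    -- iteration 2/3 --
    RT 45: heading 45 -> 0
    PD: pen down
    PU: pen up
    -- iteration 3/3 --
    RT 45: heading 0 -> 315
    PD: pen down
    PU: pen up
  ]
]
FD 5: (-17.657,2.343) -> (-14.121,-1.192) [heading=315, move]
LT 135: heading 315 -> 90
RT 90: heading 90 -> 0
PD: pen down
Final: pos=(-14.121,-1.192), heading=0, 4 segment(s) drawn

Answer: 0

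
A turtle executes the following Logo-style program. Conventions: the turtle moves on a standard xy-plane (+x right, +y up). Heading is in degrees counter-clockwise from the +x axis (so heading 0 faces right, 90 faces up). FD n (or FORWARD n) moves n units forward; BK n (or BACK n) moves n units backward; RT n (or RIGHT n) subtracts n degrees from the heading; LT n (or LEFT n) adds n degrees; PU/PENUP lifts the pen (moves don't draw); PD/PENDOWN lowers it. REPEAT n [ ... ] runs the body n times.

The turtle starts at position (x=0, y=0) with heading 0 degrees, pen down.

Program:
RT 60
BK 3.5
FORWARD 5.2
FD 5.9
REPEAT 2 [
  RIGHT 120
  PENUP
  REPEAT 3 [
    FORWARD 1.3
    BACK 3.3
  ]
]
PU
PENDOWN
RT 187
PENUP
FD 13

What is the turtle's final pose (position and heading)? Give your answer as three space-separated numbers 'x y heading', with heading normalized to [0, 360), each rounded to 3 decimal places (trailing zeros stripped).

Executing turtle program step by step:
Start: pos=(0,0), heading=0, pen down
RT 60: heading 0 -> 300
BK 3.5: (0,0) -> (-1.75,3.031) [heading=300, draw]
FD 5.2: (-1.75,3.031) -> (0.85,-1.472) [heading=300, draw]
FD 5.9: (0.85,-1.472) -> (3.8,-6.582) [heading=300, draw]
REPEAT 2 [
  -- iteration 1/2 --
  RT 120: heading 300 -> 180
  PU: pen up
  REPEAT 3 [
    -- iteration 1/3 --
    FD 1.3: (3.8,-6.582) -> (2.5,-6.582) [heading=180, move]
    BK 3.3: (2.5,-6.582) -> (5.8,-6.582) [heading=180, move]
    -- iteration 2/3 --
    FD 1.3: (5.8,-6.582) -> (4.5,-6.582) [heading=180, move]
    BK 3.3: (4.5,-6.582) -> (7.8,-6.582) [heading=180, move]
    -- iteration 3/3 --
    FD 1.3: (7.8,-6.582) -> (6.5,-6.582) [heading=180, move]
    BK 3.3: (6.5,-6.582) -> (9.8,-6.582) [heading=180, move]
  ]
  -- iteration 2/2 --
  RT 120: heading 180 -> 60
  PU: pen up
  REPEAT 3 [
    -- iteration 1/3 --
    FD 1.3: (9.8,-6.582) -> (10.45,-5.456) [heading=60, move]
    BK 3.3: (10.45,-5.456) -> (8.8,-8.314) [heading=60, move]
    -- iteration 2/3 --
    FD 1.3: (8.8,-8.314) -> (9.45,-7.188) [heading=60, move]
    BK 3.3: (9.45,-7.188) -> (7.8,-10.046) [heading=60, move]
    -- iteration 3/3 --
    FD 1.3: (7.8,-10.046) -> (8.45,-8.92) [heading=60, move]
    BK 3.3: (8.45,-8.92) -> (6.8,-11.778) [heading=60, move]
  ]
]
PU: pen up
PD: pen down
RT 187: heading 60 -> 233
PU: pen up
FD 13: (6.8,-11.778) -> (-1.024,-22.16) [heading=233, move]
Final: pos=(-1.024,-22.16), heading=233, 3 segment(s) drawn

Answer: -1.024 -22.16 233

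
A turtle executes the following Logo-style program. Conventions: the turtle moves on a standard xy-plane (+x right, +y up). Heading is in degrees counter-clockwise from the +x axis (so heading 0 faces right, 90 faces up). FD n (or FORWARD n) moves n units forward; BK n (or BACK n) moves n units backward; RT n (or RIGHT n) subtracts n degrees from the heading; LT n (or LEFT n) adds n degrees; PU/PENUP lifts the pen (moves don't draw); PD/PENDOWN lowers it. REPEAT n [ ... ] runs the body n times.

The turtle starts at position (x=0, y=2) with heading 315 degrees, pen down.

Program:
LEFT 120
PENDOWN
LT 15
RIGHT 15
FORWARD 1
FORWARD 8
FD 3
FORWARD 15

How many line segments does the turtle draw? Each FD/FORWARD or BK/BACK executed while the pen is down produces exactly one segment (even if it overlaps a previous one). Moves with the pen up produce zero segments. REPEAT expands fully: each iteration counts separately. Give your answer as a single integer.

Executing turtle program step by step:
Start: pos=(0,2), heading=315, pen down
LT 120: heading 315 -> 75
PD: pen down
LT 15: heading 75 -> 90
RT 15: heading 90 -> 75
FD 1: (0,2) -> (0.259,2.966) [heading=75, draw]
FD 8: (0.259,2.966) -> (2.329,10.693) [heading=75, draw]
FD 3: (2.329,10.693) -> (3.106,13.591) [heading=75, draw]
FD 15: (3.106,13.591) -> (6.988,28.08) [heading=75, draw]
Final: pos=(6.988,28.08), heading=75, 4 segment(s) drawn
Segments drawn: 4

Answer: 4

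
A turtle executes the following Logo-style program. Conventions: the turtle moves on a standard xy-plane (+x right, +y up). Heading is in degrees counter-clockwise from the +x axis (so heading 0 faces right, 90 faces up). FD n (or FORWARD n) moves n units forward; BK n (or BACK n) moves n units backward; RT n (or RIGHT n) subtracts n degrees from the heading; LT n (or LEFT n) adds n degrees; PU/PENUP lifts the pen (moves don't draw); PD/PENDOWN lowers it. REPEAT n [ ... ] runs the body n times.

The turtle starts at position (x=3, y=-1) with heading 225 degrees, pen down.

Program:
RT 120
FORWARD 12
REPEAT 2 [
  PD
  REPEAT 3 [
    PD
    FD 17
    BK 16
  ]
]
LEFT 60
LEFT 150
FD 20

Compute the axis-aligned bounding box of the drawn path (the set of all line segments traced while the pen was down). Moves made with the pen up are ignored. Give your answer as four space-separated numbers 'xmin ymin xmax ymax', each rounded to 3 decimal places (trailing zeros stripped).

Executing turtle program step by step:
Start: pos=(3,-1), heading=225, pen down
RT 120: heading 225 -> 105
FD 12: (3,-1) -> (-0.106,10.591) [heading=105, draw]
REPEAT 2 [
  -- iteration 1/2 --
  PD: pen down
  REPEAT 3 [
    -- iteration 1/3 --
    PD: pen down
    FD 17: (-0.106,10.591) -> (-4.506,27.012) [heading=105, draw]
    BK 16: (-4.506,27.012) -> (-0.365,11.557) [heading=105, draw]
    -- iteration 2/3 --
    PD: pen down
    FD 17: (-0.365,11.557) -> (-4.765,27.978) [heading=105, draw]
    BK 16: (-4.765,27.978) -> (-0.623,12.523) [heading=105, draw]
    -- iteration 3/3 --
    PD: pen down
    FD 17: (-0.623,12.523) -> (-5.023,28.944) [heading=105, draw]
    BK 16: (-5.023,28.944) -> (-0.882,13.489) [heading=105, draw]
  ]
  -- iteration 2/2 --
  PD: pen down
  REPEAT 3 [
    -- iteration 1/3 --
    PD: pen down
    FD 17: (-0.882,13.489) -> (-5.282,29.91) [heading=105, draw]
    BK 16: (-5.282,29.91) -> (-1.141,14.455) [heading=105, draw]
    -- iteration 2/3 --
    PD: pen down
    FD 17: (-1.141,14.455) -> (-5.541,30.876) [heading=105, draw]
    BK 16: (-5.541,30.876) -> (-1.4,15.421) [heading=105, draw]
    -- iteration 3/3 --
    PD: pen down
    FD 17: (-1.4,15.421) -> (-5.8,31.841) [heading=105, draw]
    BK 16: (-5.8,31.841) -> (-1.659,16.387) [heading=105, draw]
  ]
]
LT 60: heading 105 -> 165
LT 150: heading 165 -> 315
FD 20: (-1.659,16.387) -> (12.483,2.245) [heading=315, draw]
Final: pos=(12.483,2.245), heading=315, 14 segment(s) drawn

Segment endpoints: x in {-5.8, -5.541, -5.282, -5.023, -4.765, -4.506, -1.659, -1.4, -1.141, -0.882, -0.623, -0.365, -0.106, 3, 12.483}, y in {-1, 2.245, 10.591, 11.557, 12.523, 13.489, 14.455, 15.421, 16.387, 27.012, 27.978, 28.944, 29.91, 30.876, 31.841}
xmin=-5.8, ymin=-1, xmax=12.483, ymax=31.841

Answer: -5.8 -1 12.483 31.841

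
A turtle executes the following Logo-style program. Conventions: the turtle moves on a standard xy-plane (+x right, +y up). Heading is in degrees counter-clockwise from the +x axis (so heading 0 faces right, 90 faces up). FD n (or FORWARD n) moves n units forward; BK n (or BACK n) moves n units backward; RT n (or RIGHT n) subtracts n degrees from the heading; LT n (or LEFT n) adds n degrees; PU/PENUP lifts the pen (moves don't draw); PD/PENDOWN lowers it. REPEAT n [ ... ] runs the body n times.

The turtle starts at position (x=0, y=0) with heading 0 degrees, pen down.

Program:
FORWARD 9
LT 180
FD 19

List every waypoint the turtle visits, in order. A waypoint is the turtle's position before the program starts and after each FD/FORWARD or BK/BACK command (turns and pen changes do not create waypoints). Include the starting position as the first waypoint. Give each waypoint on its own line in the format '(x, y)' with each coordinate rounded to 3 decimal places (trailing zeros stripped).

Executing turtle program step by step:
Start: pos=(0,0), heading=0, pen down
FD 9: (0,0) -> (9,0) [heading=0, draw]
LT 180: heading 0 -> 180
FD 19: (9,0) -> (-10,0) [heading=180, draw]
Final: pos=(-10,0), heading=180, 2 segment(s) drawn
Waypoints (3 total):
(0, 0)
(9, 0)
(-10, 0)

Answer: (0, 0)
(9, 0)
(-10, 0)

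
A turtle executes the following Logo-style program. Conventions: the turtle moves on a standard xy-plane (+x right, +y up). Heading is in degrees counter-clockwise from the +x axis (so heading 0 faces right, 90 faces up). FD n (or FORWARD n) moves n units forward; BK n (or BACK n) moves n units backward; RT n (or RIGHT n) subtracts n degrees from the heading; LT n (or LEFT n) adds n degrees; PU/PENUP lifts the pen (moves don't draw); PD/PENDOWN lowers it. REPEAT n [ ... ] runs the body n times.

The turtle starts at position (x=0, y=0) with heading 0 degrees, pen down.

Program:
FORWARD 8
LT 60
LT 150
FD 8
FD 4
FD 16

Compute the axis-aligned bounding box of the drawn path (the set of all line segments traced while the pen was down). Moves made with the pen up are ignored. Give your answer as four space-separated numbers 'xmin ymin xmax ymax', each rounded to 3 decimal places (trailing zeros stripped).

Answer: -16.249 -14 8 0

Derivation:
Executing turtle program step by step:
Start: pos=(0,0), heading=0, pen down
FD 8: (0,0) -> (8,0) [heading=0, draw]
LT 60: heading 0 -> 60
LT 150: heading 60 -> 210
FD 8: (8,0) -> (1.072,-4) [heading=210, draw]
FD 4: (1.072,-4) -> (-2.392,-6) [heading=210, draw]
FD 16: (-2.392,-6) -> (-16.249,-14) [heading=210, draw]
Final: pos=(-16.249,-14), heading=210, 4 segment(s) drawn

Segment endpoints: x in {-16.249, -2.392, 0, 1.072, 8}, y in {-14, -6, -4, 0}
xmin=-16.249, ymin=-14, xmax=8, ymax=0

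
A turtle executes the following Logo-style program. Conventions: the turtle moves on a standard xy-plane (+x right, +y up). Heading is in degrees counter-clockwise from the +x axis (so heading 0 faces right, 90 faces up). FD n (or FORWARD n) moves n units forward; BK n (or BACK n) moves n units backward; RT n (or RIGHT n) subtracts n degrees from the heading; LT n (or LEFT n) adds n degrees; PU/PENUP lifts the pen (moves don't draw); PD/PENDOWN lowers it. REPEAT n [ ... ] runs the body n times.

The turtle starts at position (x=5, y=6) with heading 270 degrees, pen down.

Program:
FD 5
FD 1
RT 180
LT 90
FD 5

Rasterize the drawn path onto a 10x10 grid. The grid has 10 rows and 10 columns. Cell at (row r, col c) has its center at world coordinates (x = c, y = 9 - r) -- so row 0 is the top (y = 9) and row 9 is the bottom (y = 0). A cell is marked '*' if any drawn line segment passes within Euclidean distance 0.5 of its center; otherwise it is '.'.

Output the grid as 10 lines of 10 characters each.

Segment 0: (5,6) -> (5,1)
Segment 1: (5,1) -> (5,0)
Segment 2: (5,0) -> (-0,0)

Answer: ..........
..........
..........
.....*....
.....*....
.....*....
.....*....
.....*....
.....*....
******....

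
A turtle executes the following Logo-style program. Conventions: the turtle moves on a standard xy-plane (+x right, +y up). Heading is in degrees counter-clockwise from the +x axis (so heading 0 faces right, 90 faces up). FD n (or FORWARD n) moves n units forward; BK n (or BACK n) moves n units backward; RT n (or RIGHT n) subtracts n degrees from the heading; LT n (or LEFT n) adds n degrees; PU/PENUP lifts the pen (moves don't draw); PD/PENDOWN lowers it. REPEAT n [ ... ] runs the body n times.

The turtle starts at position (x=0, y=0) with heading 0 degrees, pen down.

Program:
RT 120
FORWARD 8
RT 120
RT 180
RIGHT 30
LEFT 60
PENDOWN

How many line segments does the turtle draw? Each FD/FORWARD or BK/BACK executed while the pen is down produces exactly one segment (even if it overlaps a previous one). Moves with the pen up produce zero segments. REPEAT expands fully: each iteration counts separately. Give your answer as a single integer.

Executing turtle program step by step:
Start: pos=(0,0), heading=0, pen down
RT 120: heading 0 -> 240
FD 8: (0,0) -> (-4,-6.928) [heading=240, draw]
RT 120: heading 240 -> 120
RT 180: heading 120 -> 300
RT 30: heading 300 -> 270
LT 60: heading 270 -> 330
PD: pen down
Final: pos=(-4,-6.928), heading=330, 1 segment(s) drawn
Segments drawn: 1

Answer: 1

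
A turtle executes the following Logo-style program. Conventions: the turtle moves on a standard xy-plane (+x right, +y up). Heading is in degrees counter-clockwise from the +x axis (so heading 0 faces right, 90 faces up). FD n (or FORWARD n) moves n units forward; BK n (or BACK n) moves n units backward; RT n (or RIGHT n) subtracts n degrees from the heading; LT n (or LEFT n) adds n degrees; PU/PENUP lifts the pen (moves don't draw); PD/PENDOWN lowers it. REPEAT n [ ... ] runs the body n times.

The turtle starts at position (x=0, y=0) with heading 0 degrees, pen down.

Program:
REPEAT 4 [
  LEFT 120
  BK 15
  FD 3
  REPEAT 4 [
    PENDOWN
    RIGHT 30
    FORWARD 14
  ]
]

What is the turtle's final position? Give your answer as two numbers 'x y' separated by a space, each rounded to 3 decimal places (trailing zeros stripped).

Answer: 156.497 90.928

Derivation:
Executing turtle program step by step:
Start: pos=(0,0), heading=0, pen down
REPEAT 4 [
  -- iteration 1/4 --
  LT 120: heading 0 -> 120
  BK 15: (0,0) -> (7.5,-12.99) [heading=120, draw]
  FD 3: (7.5,-12.99) -> (6,-10.392) [heading=120, draw]
  REPEAT 4 [
    -- iteration 1/4 --
    PD: pen down
    RT 30: heading 120 -> 90
    FD 14: (6,-10.392) -> (6,3.608) [heading=90, draw]
    -- iteration 2/4 --
    PD: pen down
    RT 30: heading 90 -> 60
    FD 14: (6,3.608) -> (13,15.732) [heading=60, draw]
    -- iteration 3/4 --
    PD: pen down
    RT 30: heading 60 -> 30
    FD 14: (13,15.732) -> (25.124,22.732) [heading=30, draw]
    -- iteration 4/4 --
    PD: pen down
    RT 30: heading 30 -> 0
    FD 14: (25.124,22.732) -> (39.124,22.732) [heading=0, draw]
  ]
  -- iteration 2/4 --
  LT 120: heading 0 -> 120
  BK 15: (39.124,22.732) -> (46.624,9.742) [heading=120, draw]
  FD 3: (46.624,9.742) -> (45.124,12.34) [heading=120, draw]
  REPEAT 4 [
    -- iteration 1/4 --
    PD: pen down
    RT 30: heading 120 -> 90
    FD 14: (45.124,12.34) -> (45.124,26.34) [heading=90, draw]
    -- iteration 2/4 --
    PD: pen down
    RT 30: heading 90 -> 60
    FD 14: (45.124,26.34) -> (52.124,38.464) [heading=60, draw]
    -- iteration 3/4 --
    PD: pen down
    RT 30: heading 60 -> 30
    FD 14: (52.124,38.464) -> (64.249,45.464) [heading=30, draw]
    -- iteration 4/4 --
    PD: pen down
    RT 30: heading 30 -> 0
    FD 14: (64.249,45.464) -> (78.249,45.464) [heading=0, draw]
  ]
  -- iteration 3/4 --
  LT 120: heading 0 -> 120
  BK 15: (78.249,45.464) -> (85.749,32.474) [heading=120, draw]
  FD 3: (85.749,32.474) -> (84.249,35.072) [heading=120, draw]
  REPEAT 4 [
    -- iteration 1/4 --
    PD: pen down
    RT 30: heading 120 -> 90
    FD 14: (84.249,35.072) -> (84.249,49.072) [heading=90, draw]
    -- iteration 2/4 --
    PD: pen down
    RT 30: heading 90 -> 60
    FD 14: (84.249,49.072) -> (91.249,61.196) [heading=60, draw]
    -- iteration 3/4 --
    PD: pen down
    RT 30: heading 60 -> 30
    FD 14: (91.249,61.196) -> (103.373,68.196) [heading=30, draw]
    -- iteration 4/4 --
    PD: pen down
    RT 30: heading 30 -> 0
    FD 14: (103.373,68.196) -> (117.373,68.196) [heading=0, draw]
  ]
  -- iteration 4/4 --
  LT 120: heading 0 -> 120
  BK 15: (117.373,68.196) -> (124.873,55.206) [heading=120, draw]
  FD 3: (124.873,55.206) -> (123.373,57.804) [heading=120, draw]
  REPEAT 4 [
    -- iteration 1/4 --
    PD: pen down
    RT 30: heading 120 -> 90
    FD 14: (123.373,57.804) -> (123.373,71.804) [heading=90, draw]
    -- iteration 2/4 --
    PD: pen down
    RT 30: heading 90 -> 60
    FD 14: (123.373,71.804) -> (130.373,83.928) [heading=60, draw]
    -- iteration 3/4 --
    PD: pen down
    RT 30: heading 60 -> 30
    FD 14: (130.373,83.928) -> (142.497,90.928) [heading=30, draw]
    -- iteration 4/4 --
    PD: pen down
    RT 30: heading 30 -> 0
    FD 14: (142.497,90.928) -> (156.497,90.928) [heading=0, draw]
  ]
]
Final: pos=(156.497,90.928), heading=0, 24 segment(s) drawn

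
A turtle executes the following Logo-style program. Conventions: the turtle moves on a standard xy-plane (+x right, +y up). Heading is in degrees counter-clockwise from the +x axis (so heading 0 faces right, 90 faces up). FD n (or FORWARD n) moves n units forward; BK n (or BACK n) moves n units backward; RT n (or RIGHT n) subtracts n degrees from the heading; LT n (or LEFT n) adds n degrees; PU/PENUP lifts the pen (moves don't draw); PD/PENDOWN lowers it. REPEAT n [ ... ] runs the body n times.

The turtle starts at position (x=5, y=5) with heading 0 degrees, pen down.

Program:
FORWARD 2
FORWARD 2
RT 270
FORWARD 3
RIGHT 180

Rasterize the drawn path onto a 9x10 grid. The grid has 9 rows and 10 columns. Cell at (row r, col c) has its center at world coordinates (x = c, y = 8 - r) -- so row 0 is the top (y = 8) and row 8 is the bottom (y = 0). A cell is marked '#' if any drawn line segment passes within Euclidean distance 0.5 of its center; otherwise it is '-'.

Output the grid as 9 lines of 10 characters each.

Answer: ---------#
---------#
---------#
-----#####
----------
----------
----------
----------
----------

Derivation:
Segment 0: (5,5) -> (7,5)
Segment 1: (7,5) -> (9,5)
Segment 2: (9,5) -> (9,8)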